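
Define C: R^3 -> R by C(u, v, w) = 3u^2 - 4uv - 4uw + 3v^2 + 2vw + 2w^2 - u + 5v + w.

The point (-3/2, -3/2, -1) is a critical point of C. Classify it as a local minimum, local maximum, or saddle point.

The Hessian is constant: H = [[6, -4, -4], [-4, 6, 2], [-4, 2, 4]].
Leading principal minors: Δ₁ = 6, Δ₂ = 20, Δ₃ = 24.
All leading minors are positive, so H is positive definite: a local minimum.

local minimum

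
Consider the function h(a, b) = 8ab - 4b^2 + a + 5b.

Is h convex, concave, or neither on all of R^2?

h is quadratic, so its Hessian is the constant matrix H = [[0, 8], [8, -8]].
det(H) = -64, tr(H) = -8.
det(H) < 0, so H is indefinite: neither convex nor concave.

neither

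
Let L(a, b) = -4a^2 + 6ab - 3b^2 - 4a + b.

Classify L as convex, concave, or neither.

L is quadratic, so its Hessian is the constant matrix H = [[-8, 6], [6, -6]].
det(H) = 12, tr(H) = -14.
det(H) > 0 and tr(H) < 0, so H is negative definite everywhere: concave.

concave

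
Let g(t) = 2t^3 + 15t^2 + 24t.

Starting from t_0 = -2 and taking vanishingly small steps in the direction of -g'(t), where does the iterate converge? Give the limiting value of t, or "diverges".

-1

g'(t) = 6(t + 1)(t + 4), so g'(-2) = -12.
Gradient descent moves in the -g' direction, i.e. t is increasing.
The nearest critical point in that direction is t = -1, where g'' = 18 > 0 (a local minimum). The iterate converges there.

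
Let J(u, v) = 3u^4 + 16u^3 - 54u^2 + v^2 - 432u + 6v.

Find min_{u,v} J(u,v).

J(u,v) separates as P(u) + Q(v), so its minimum is min P + min Q.
P'(u) = 12(u - 3)(u + 3)(u + 4) vanishes at u ∈ {-4, -3, 3}; Q'(v) = 2v + 6 vanishes at v ∈ {-3}.
Local minima of P (where P''>0): P(-4)=608, P(3)=-1107. Local minima of Q: Q(-3)=-9.
So the global minimum of J is P(3) + Q(-3) = -1107 − 9 = -1116, attained at (3, -3).

-1116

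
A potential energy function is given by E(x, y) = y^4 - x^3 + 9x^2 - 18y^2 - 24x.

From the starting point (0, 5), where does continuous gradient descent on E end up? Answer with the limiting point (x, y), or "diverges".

E is separable, so gradient descent decouples: x follows -∂E/∂x, y follows -∂E/∂y.
∂E/∂x = -3(x - 4)(x - 2); at x=0 this is -24, so x increases.
∂E/∂y = 4y(y - 3)(y + 3); at y=5 this is 320, so y decreases.
x converges to its nearest critical value 2 (a local min of the x-part); y converges to 3. The iterate converges to (2, 3).

(2, 3)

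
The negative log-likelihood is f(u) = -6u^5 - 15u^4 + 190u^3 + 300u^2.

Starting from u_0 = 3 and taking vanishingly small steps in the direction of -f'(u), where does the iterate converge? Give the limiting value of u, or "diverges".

0

f'(u) = -30u(u - 4)(u + 1)(u + 5), so f'(3) = 2880.
Gradient descent moves in the -f' direction, i.e. u is decreasing.
The nearest critical point in that direction is u = 0, where f'' = 600 > 0 (a local minimum). The iterate converges there.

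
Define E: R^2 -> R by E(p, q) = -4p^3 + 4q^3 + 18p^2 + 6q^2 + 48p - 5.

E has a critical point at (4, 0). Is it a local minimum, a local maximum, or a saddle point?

saddle point

The mixed partial ∂²E/∂p∂q is 0, so the Hessian at any point is diag(E_pp, E_qq) = diag(12(-2p + 3), 12(2q + 1)).
At (4, 0): H = diag(-60, 12).
The eigenvalues have opposite signs, so H is indefinite: a saddle point.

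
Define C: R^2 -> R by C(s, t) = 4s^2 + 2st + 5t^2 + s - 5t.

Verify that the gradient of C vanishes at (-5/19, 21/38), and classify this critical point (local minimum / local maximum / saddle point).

local minimum

∇C = (8s + 2t + 1, 2s + 10t - 5); substituting (-5/19, 21/38) gives ∇C = (0, 0), so (-5/19, 21/38) is indeed a critical point.
The Hessian of C is constant: H = [[8, 2], [2, 10]].
det(H) = 8·10 − 2² = 76.
det(H) > 0 and tr(H) = 18 > 0, so H is positive definite and the point is a local minimum.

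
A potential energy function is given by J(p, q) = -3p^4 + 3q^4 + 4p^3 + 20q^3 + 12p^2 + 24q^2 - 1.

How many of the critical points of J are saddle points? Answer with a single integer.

J separates as a function of p plus a function of q, so ∇J=0 decouples.
∂J/∂p = -12p(p - 2)(p + 1) = 0 at p ∈ {-1, 0, 2}; ∂J/∂q = 12q(q + 1)(q + 4) = 0 at q ∈ {-4, -1, 0}.
The Hessian is diagonal: diag(J_pp, J_qq). Second derivatives: J_pp(-1)=-36, J_pp(0)=24, J_pp(2)=-72; J_qq(-4)=144, J_qq(-1)=-36, J_qq(0)=48.
Saddle points occur where the two diagonal entries have opposite signs: (-1, -4), (-1, 0), (0, -1), (2, -4), (2, 0). Count: 5.

5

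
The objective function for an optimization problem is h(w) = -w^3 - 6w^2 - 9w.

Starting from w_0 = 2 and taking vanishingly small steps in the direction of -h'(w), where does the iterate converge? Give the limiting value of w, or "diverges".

diverges

h'(w) = -3(w + 1)(w + 3), so h'(2) = -45.
Gradient descent moves in the -h' direction, i.e. w is increasing.
There is no critical point above w=2, and h' keeps the same sign, so the iterate runs off to +∞.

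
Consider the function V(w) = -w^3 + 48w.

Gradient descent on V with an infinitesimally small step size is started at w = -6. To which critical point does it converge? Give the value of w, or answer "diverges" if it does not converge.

-4

V'(w) = -3(w - 4)(w + 4), so V'(-6) = -60.
Gradient descent moves in the -V' direction, i.e. w is increasing.
The nearest critical point in that direction is w = -4, where V'' = 24 > 0 (a local minimum). The iterate converges there.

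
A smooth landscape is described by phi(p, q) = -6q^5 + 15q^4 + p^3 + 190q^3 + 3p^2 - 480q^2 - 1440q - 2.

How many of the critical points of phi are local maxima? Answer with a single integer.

2

phi separates as a function of p plus a function of q, so ∇phi=0 decouples.
∂phi/∂p = 3p(p + 2) = 0 at p ∈ {-2, 0}; ∂phi/∂q = -30(q - 4)(q - 3)(q + 1)(q + 4) = 0 at q ∈ {-4, -1, 3, 4}.
The Hessian is diagonal: diag(phi_pp, phi_qq). Second derivatives: phi_pp(-2)=-6, phi_pp(0)=6; phi_qq(-4)=5040, phi_qq(-1)=-1800, phi_qq(3)=840, phi_qq(4)=-1200.
Local maxima occur where both diagonal entries negative: (-2, -1), (-2, 4). Count: 2.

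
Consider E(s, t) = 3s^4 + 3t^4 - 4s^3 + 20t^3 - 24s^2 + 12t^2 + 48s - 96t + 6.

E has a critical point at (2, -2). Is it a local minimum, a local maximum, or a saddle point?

The mixed partial ∂²E/∂s∂t is 0, so the Hessian at any point is diag(E_ss, E_tt) = diag(12(3s^2 - 2s - 4), 12(3t^2 + 10t + 2)).
At (2, -2): H = diag(48, -72).
The eigenvalues have opposite signs, so H is indefinite: a saddle point.

saddle point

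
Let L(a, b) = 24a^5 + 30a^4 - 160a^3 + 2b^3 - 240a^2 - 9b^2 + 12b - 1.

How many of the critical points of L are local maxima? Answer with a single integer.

L separates as a function of a plus a function of b, so ∇L=0 decouples.
∂L/∂a = 120a(a - 2)(a + 1)(a + 2) = 0 at a ∈ {-2, -1, 0, 2}; ∂L/∂b = 6(b - 2)(b - 1) = 0 at b ∈ {1, 2}.
The Hessian is diagonal: diag(L_aa, L_bb). Second derivatives: L_aa(-2)=-960, L_aa(-1)=360, L_aa(0)=-480, L_aa(2)=2880; L_bb(1)=-6, L_bb(2)=6.
Local maxima occur where both diagonal entries negative: (-2, 1), (0, 1). Count: 2.

2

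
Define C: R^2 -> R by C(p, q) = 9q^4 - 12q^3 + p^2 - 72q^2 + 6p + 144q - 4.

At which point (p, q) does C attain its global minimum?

C(p,q) separates as A(p) + B(q) − 4, so its minimum is min A + min B − 4.
A'(p) = 2p + 6 vanishes at p ∈ {-3}; B'(q) = 36(q - 2)(q - 1)(q + 2) vanishes at q ∈ {-2, 1, 2}.
Local minima of A (where A''>0): A(-3)=-9. Local minima of B: B(-2)=-336, B(2)=48.
So the global minimum of C is A(-3) + B(-2) − 4 = -9 − 336 − 4 = -349, attained at (-3, -2).

(-3, -2)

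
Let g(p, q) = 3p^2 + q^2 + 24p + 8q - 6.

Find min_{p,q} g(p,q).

-70

g(p,q) separates as A(p) + B(q) − 6, so its minimum is min A + min B − 6.
A'(p) = 6p + 24 vanishes at p ∈ {-4}; B'(q) = 2q + 8 vanishes at q ∈ {-4}.
Local minima of A (where A''>0): A(-4)=-48. Local minima of B: B(-4)=-16.
So the global minimum of g is A(-4) + B(-4) − 6 = -48 − 16 − 6 = -70, attained at (-4, -4).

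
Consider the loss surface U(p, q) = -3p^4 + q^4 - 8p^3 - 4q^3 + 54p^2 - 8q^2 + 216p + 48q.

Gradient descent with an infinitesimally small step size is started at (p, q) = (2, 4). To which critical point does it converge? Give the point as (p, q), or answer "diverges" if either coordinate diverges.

U is separable, so gradient descent decouples: p follows -∂U/∂p, q follows -∂U/∂q.
∂U/∂p = -12(p - 3)(p + 2)(p + 3); at p=2 this is 240, so p decreases.
∂U/∂q = 4(q - 3)(q - 2)(q + 2); at q=4 this is 48, so q decreases.
p converges to its nearest critical value -2 (a local min of the p-part); q converges to 3. The iterate converges to (-2, 3).

(-2, 3)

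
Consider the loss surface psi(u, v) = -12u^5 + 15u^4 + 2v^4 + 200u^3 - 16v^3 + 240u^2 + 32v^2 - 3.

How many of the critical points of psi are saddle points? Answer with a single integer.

psi separates as a function of u plus a function of v, so ∇psi=0 decouples.
∂psi/∂u = -60u(u - 4)(u + 1)(u + 2) = 0 at u ∈ {-2, -1, 0, 4}; ∂psi/∂v = 8v(v - 4)(v - 2) = 0 at v ∈ {0, 2, 4}.
The Hessian is diagonal: diag(psi_uu, psi_vv). Second derivatives: psi_uu(-2)=720, psi_uu(-1)=-300, psi_uu(0)=480, psi_uu(4)=-7200; psi_vv(0)=64, psi_vv(2)=-32, psi_vv(4)=64.
Saddle points occur where the two diagonal entries have opposite signs: (-2, 2), (-1, 0), (-1, 4), (0, 2), (4, 0), (4, 4). Count: 6.

6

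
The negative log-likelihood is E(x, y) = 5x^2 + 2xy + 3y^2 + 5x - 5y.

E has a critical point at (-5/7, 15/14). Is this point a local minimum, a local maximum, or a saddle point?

The Hessian of E is constant: H = [[10, 2], [2, 6]].
det(H) = 10·6 − 2² = 56.
det(H) > 0 and tr(H) = 16 > 0, so H is positive definite and the point is a local minimum.

local minimum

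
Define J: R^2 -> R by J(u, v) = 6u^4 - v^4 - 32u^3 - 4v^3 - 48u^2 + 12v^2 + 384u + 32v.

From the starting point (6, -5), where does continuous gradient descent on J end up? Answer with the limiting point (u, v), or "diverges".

J is separable, so gradient descent decouples: u follows -∂J/∂u, v follows -∂J/∂v.
∂J/∂u = 24(u - 4)(u - 2)(u + 2); at u=6 this is 1536, so u decreases.
∂J/∂v = -4(v - 2)(v + 1)(v + 4); at v=-5 this is 112, so v decreases.
The v-coordinate has no critical point in that direction and runs off to infinity.

diverges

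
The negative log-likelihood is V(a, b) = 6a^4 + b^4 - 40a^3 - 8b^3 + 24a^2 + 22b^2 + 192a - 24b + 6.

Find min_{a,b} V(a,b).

V(a,b) separates as P(a) + Q(b) + 6, so its minimum is min P + min Q + 6.
P'(a) = 24(a - 4)(a - 2)(a + 1) vanishes at a ∈ {-1, 2, 4}; Q'(b) = 4(b - 3)(b - 2)(b - 1) vanishes at b ∈ {1, 2, 3}.
Local minima of P (where P''>0): P(-1)=-122, P(4)=128. Local minima of Q: Q(1)=-9, Q(3)=-9.
So the global minimum of V is P(-1) + Q(1) + 6 = -122 − 9 + 6 = -125, attained at (-1, 1).

-125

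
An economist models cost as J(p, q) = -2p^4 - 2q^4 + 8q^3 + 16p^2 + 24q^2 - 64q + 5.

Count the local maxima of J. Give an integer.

J separates as a function of p plus a function of q, so ∇J=0 decouples.
∂J/∂p = -8p(p - 2)(p + 2) = 0 at p ∈ {-2, 0, 2}; ∂J/∂q = -8(q - 4)(q - 1)(q + 2) = 0 at q ∈ {-2, 1, 4}.
The Hessian is diagonal: diag(J_pp, J_qq). Second derivatives: J_pp(-2)=-64, J_pp(0)=32, J_pp(2)=-64; J_qq(-2)=-144, J_qq(1)=72, J_qq(4)=-144.
Local maxima occur where both diagonal entries negative: (-2, -2), (-2, 4), (2, -2), (2, 4). Count: 4.

4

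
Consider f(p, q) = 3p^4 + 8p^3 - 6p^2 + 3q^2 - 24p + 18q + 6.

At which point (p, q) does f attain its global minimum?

(1, -3)

f(p,q) separates as A(p) + B(q) + 6, so its minimum is min A + min B + 6.
A'(p) = 12(p - 1)(p + 1)(p + 2) vanishes at p ∈ {-2, -1, 1}; B'(q) = 6q + 18 vanishes at q ∈ {-3}.
Local minima of A (where A''>0): A(-2)=8, A(1)=-19. Local minima of B: B(-3)=-27.
So the global minimum of f is A(1) + B(-3) + 6 = -19 − 27 + 6 = -40, attained at (1, -3).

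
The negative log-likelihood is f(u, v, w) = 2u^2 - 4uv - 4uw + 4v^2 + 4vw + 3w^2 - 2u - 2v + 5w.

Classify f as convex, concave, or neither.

convex

f is quadratic, so its Hessian is the constant matrix H = [[4, -4, -4], [-4, 8, 4], [-4, 4, 6]].
Leading principal minors: 4, 16, 32.
All positive ⇒ H ≻ 0 ⇒ convex.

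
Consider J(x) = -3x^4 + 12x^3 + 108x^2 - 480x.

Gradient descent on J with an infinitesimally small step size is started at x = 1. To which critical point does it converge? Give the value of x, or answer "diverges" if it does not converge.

J'(x) = -12(x - 5)(x - 2)(x + 4), so J'(1) = -240.
Gradient descent moves in the -J' direction, i.e. x is increasing.
The nearest critical point in that direction is x = 2, where J'' = 216 > 0 (a local minimum). The iterate converges there.

2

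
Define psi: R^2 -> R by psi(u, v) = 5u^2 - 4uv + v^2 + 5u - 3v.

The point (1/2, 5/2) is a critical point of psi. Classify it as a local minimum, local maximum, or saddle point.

local minimum

The Hessian of psi is constant: H = [[10, -4], [-4, 2]].
det(H) = 10·2 − (-4)² = 4.
det(H) > 0 and tr(H) = 12 > 0, so H is positive definite and the point is a local minimum.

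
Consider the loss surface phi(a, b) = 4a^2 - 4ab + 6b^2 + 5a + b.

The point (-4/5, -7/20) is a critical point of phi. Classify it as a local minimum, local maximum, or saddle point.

The Hessian of phi is constant: H = [[8, -4], [-4, 12]].
det(H) = 8·12 − (-4)² = 80.
det(H) > 0 and tr(H) = 20 > 0, so H is positive definite and the point is a local minimum.

local minimum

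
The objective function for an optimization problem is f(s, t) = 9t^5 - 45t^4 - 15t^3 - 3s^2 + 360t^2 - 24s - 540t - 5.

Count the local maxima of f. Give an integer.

f separates as a function of s plus a function of t, so ∇f=0 decouples.
∂f/∂s = -6(s + 4) = 0 at s ∈ {-4}; ∂f/∂t = 45(t - 3)(t - 2)(t - 1)(t + 2) = 0 at t ∈ {-2, 1, 2, 3}.
The Hessian is diagonal: diag(f_ss, f_tt). Second derivatives: f_ss(-4)=-6; f_tt(-2)=-2700, f_tt(1)=270, f_tt(2)=-180, f_tt(3)=450.
Local maxima occur where both diagonal entries negative: (-4, -2), (-4, 2). Count: 2.

2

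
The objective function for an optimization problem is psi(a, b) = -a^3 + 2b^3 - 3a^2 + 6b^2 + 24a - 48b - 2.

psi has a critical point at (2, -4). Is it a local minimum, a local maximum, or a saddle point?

local maximum

The mixed partial ∂²psi/∂a∂b is 0, so the Hessian at any point is diag(psi_aa, psi_bb) = diag(-6(a + 1), 12(b + 1)).
At (2, -4): H = diag(-18, -36).
Both eigenvalues are negative, so H is negative definite: a local maximum.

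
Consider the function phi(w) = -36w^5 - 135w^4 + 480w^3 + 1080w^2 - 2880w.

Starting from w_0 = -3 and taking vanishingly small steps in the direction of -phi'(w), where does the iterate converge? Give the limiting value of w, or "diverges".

-4

phi'(w) = -180(w - 2)(w - 1)(w + 2)(w + 4), so phi'(-3) = 3600.
Gradient descent moves in the -phi' direction, i.e. w is decreasing.
The nearest critical point in that direction is w = -4, where phi'' = 10800 > 0 (a local minimum). The iterate converges there.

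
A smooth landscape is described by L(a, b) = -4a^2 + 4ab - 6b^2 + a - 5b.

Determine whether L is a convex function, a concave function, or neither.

L is quadratic, so its Hessian is the constant matrix H = [[-8, 4], [4, -12]].
det(H) = 80, tr(H) = -20.
det(H) > 0 and tr(H) < 0, so H is negative definite everywhere: concave.

concave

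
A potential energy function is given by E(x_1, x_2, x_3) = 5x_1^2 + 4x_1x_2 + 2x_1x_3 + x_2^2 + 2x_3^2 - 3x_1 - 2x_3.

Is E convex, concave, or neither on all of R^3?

E is quadratic, so its Hessian is the constant matrix H = [[10, 4, 2], [4, 2, 0], [2, 0, 4]].
Leading principal minors: 10, 4, 8.
All positive ⇒ H ≻ 0 ⇒ convex.

convex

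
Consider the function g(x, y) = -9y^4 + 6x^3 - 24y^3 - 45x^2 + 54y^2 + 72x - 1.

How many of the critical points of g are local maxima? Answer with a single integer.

g separates as a function of x plus a function of y, so ∇g=0 decouples.
∂g/∂x = 18(x - 4)(x - 1) = 0 at x ∈ {1, 4}; ∂g/∂y = -36y(y - 1)(y + 3) = 0 at y ∈ {-3, 0, 1}.
The Hessian is diagonal: diag(g_xx, g_yy). Second derivatives: g_xx(1)=-54, g_xx(4)=54; g_yy(-3)=-432, g_yy(0)=108, g_yy(1)=-144.
Local maxima occur where both diagonal entries negative: (1, -3), (1, 1). Count: 2.

2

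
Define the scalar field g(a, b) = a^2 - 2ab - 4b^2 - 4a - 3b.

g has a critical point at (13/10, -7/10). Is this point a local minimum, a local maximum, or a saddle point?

saddle point

The Hessian of g is constant: H = [[2, -2], [-2, -8]].
det(H) = 2·(-8) − (-2)² = -20.
Since det(H) < 0, H is indefinite and the critical point is a saddle point.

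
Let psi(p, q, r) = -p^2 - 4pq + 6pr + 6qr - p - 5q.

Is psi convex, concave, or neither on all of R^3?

psi is quadratic, so its Hessian is the constant matrix H = [[-2, -4, 6], [-4, 0, 6], [6, 6, 0]].
Leading principal minors: -2, -16, -216.
Neither pattern holds ⇒ H is indefinite ⇒ neither convex nor concave.

neither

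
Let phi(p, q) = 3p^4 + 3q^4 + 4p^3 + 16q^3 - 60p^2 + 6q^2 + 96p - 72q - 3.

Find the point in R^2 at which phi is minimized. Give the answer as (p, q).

phi(p,q) separates as A(p) + B(q) − 3, so its minimum is min A + min B − 3.
A'(p) = 12(p - 2)(p - 1)(p + 4) vanishes at p ∈ {-4, 1, 2}; B'(q) = 12(q - 1)(q + 2)(q + 3) vanishes at q ∈ {-3, -2, 1}.
Local minima of A (where A''>0): A(-4)=-832, A(2)=32. Local minima of B: B(-3)=81, B(1)=-47.
So the global minimum of phi is A(-4) + B(1) − 3 = -832 − 47 − 3 = -882, attained at (-4, 1).

(-4, 1)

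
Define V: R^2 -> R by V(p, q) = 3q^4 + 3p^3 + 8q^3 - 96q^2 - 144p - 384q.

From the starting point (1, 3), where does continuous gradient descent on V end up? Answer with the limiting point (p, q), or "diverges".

(4, 4)

V is separable, so gradient descent decouples: p follows -∂V/∂p, q follows -∂V/∂q.
∂V/∂p = 9(p - 4)(p + 4); at p=1 this is -135, so p increases.
∂V/∂q = 12(q - 4)(q + 2)(q + 4); at q=3 this is -420, so q increases.
p converges to its nearest critical value 4 (a local min of the p-part); q converges to 4. The iterate converges to (4, 4).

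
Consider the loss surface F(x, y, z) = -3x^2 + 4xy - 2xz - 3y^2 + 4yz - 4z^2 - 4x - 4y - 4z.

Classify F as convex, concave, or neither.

concave

F is quadratic, so its Hessian is the constant matrix H = [[-6, 4, -2], [4, -6, 4], [-2, 4, -8]].
Leading principal minors: -6, 20, -104.
Signs alternate −, +, − ⇒ H ≺ 0 ⇒ concave.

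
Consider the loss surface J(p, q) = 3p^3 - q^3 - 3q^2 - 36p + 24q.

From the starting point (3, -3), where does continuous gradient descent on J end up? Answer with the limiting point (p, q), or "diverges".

J is separable, so gradient descent decouples: p follows -∂J/∂p, q follows -∂J/∂q.
∂J/∂p = 9(p - 2)(p + 2); at p=3 this is 45, so p decreases.
∂J/∂q = -3(q - 2)(q + 4); at q=-3 this is 15, so q decreases.
p converges to its nearest critical value 2 (a local min of the p-part); q converges to -4. The iterate converges to (2, -4).

(2, -4)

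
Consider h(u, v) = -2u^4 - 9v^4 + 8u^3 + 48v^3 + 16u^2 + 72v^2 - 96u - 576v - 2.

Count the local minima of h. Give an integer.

h separates as a function of u plus a function of v, so ∇h=0 decouples.
∂h/∂u = -8(u - 3)(u - 2)(u + 2) = 0 at u ∈ {-2, 2, 3}; ∂h/∂v = -36(v - 4)(v - 2)(v + 2) = 0 at v ∈ {-2, 2, 4}.
The Hessian is diagonal: diag(h_uu, h_vv). Second derivatives: h_uu(-2)=-160, h_uu(2)=32, h_uu(3)=-40; h_vv(-2)=-864, h_vv(2)=288, h_vv(4)=-432.
Local minima occur where both diagonal entries positive: (2, 2). Count: 1.

1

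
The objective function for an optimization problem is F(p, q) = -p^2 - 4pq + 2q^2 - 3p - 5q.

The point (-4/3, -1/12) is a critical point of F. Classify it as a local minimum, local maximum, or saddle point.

The Hessian of F is constant: H = [[-2, -4], [-4, 4]].
det(H) = (-2)·4 − (-4)² = -24.
Since det(H) < 0, H is indefinite and the critical point is a saddle point.

saddle point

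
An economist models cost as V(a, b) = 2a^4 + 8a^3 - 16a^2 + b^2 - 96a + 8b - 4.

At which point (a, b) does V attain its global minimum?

(2, -4)

V(a,b) separates as P(a) + Q(b) − 4, so its minimum is min P + min Q − 4.
P'(a) = 8(a - 2)(a + 2)(a + 3) vanishes at a ∈ {-3, -2, 2}; Q'(b) = 2b + 8 vanishes at b ∈ {-4}.
Local minima of P (where P''>0): P(-3)=90, P(2)=-160. Local minima of Q: Q(-4)=-16.
So the global minimum of V is P(2) + Q(-4) − 4 = -160 − 16 − 4 = -180, attained at (2, -4).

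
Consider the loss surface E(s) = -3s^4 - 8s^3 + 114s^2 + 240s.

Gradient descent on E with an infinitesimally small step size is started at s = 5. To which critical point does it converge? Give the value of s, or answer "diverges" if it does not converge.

E'(s) = -12(s - 4)(s + 1)(s + 5), so E'(5) = -720.
Gradient descent moves in the -E' direction, i.e. s is increasing.
There is no critical point above s=5, and E' keeps the same sign, so the iterate runs off to +∞.

diverges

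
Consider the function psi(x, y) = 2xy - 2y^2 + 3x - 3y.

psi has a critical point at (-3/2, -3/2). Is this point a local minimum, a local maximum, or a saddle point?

The Hessian of psi is constant: H = [[0, 2], [2, -4]].
det(H) = 0·(-4) − 2² = -4.
Since det(H) < 0, H is indefinite and the critical point is a saddle point.

saddle point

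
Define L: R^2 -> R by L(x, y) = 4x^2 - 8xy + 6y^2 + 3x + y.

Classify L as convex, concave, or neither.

convex

L is quadratic, so its Hessian is the constant matrix H = [[8, -8], [-8, 12]].
det(H) = 32, tr(H) = 20.
det(H) > 0 and tr(H) > 0, so H is positive definite everywhere: convex.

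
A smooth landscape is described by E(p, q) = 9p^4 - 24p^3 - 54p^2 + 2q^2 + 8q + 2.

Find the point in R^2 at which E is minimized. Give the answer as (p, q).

E(p,q) separates as A(p) + B(q) + 2, so its minimum is min A + min B + 2.
A'(p) = 36p(p - 3)(p + 1) vanishes at p ∈ {-1, 0, 3}; B'(q) = 4q + 8 vanishes at q ∈ {-2}.
Local minima of A (where A''>0): A(-1)=-21, A(3)=-405. Local minima of B: B(-2)=-8.
So the global minimum of E is A(3) + B(-2) + 2 = -405 − 8 + 2 = -411, attained at (3, -2).

(3, -2)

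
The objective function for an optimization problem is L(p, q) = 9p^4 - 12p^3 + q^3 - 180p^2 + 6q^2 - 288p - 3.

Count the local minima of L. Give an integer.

2

L separates as a function of p plus a function of q, so ∇L=0 decouples.
∂L/∂p = 36(p - 4)(p + 1)(p + 2) = 0 at p ∈ {-2, -1, 4}; ∂L/∂q = 3q(q + 4) = 0 at q ∈ {-4, 0}.
The Hessian is diagonal: diag(L_pp, L_qq). Second derivatives: L_pp(-2)=216, L_pp(-1)=-180, L_pp(4)=1080; L_qq(-4)=-12, L_qq(0)=12.
Local minima occur where both diagonal entries positive: (-2, 0), (4, 0). Count: 2.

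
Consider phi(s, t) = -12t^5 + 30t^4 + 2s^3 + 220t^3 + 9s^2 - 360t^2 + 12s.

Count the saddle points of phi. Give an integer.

phi separates as a function of s plus a function of t, so ∇phi=0 decouples.
∂phi/∂s = 6(s + 1)(s + 2) = 0 at s ∈ {-2, -1}; ∂phi/∂t = -60t(t - 4)(t - 1)(t + 3) = 0 at t ∈ {-3, 0, 1, 4}.
The Hessian is diagonal: diag(phi_ss, phi_tt). Second derivatives: phi_ss(-2)=-6, phi_ss(-1)=6; phi_tt(-3)=5040, phi_tt(0)=-720, phi_tt(1)=720, phi_tt(4)=-5040.
Saddle points occur where the two diagonal entries have opposite signs: (-2, -3), (-2, 1), (-1, 0), (-1, 4). Count: 4.

4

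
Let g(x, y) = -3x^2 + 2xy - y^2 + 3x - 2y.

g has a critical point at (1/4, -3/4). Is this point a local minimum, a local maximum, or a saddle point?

The Hessian of g is constant: H = [[-6, 2], [2, -2]].
det(H) = (-6)·(-2) − 2² = 8.
det(H) > 0 and tr(H) = -8 < 0, so H is negative definite and the point is a local maximum.

local maximum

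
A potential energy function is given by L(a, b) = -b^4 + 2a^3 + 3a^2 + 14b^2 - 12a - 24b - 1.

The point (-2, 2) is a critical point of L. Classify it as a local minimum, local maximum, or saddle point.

The mixed partial ∂²L/∂a∂b is 0, so the Hessian at any point is diag(L_aa, L_bb) = diag(6(2a + 1), 4(-3b^2 + 7)).
At (-2, 2): H = diag(-18, -20).
Both eigenvalues are negative, so H is negative definite: a local maximum.

local maximum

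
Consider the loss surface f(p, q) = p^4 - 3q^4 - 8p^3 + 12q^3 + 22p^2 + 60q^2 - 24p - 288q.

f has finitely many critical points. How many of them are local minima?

2

f separates as a function of p plus a function of q, so ∇f=0 decouples.
∂f/∂p = 4(p - 3)(p - 2)(p - 1) = 0 at p ∈ {1, 2, 3}; ∂f/∂q = -12(q - 4)(q - 2)(q + 3) = 0 at q ∈ {-3, 2, 4}.
The Hessian is diagonal: diag(f_pp, f_qq). Second derivatives: f_pp(1)=8, f_pp(2)=-4, f_pp(3)=8; f_qq(-3)=-420, f_qq(2)=120, f_qq(4)=-168.
Local minima occur where both diagonal entries positive: (1, 2), (3, 2). Count: 2.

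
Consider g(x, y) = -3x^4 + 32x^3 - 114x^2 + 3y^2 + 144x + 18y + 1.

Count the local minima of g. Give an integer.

g separates as a function of x plus a function of y, so ∇g=0 decouples.
∂g/∂x = -12(x - 4)(x - 3)(x - 1) = 0 at x ∈ {1, 3, 4}; ∂g/∂y = 6(y + 3) = 0 at y ∈ {-3}.
The Hessian is diagonal: diag(g_xx, g_yy). Second derivatives: g_xx(1)=-72, g_xx(3)=24, g_xx(4)=-36; g_yy(-3)=6.
Local minima occur where both diagonal entries positive: (3, -3). Count: 1.

1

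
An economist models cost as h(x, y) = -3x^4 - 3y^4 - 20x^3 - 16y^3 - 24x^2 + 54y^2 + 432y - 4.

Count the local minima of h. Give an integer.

1

h separates as a function of x plus a function of y, so ∇h=0 decouples.
∂h/∂x = -12x(x + 1)(x + 4) = 0 at x ∈ {-4, -1, 0}; ∂h/∂y = -12(y - 3)(y + 3)(y + 4) = 0 at y ∈ {-4, -3, 3}.
The Hessian is diagonal: diag(h_xx, h_yy). Second derivatives: h_xx(-4)=-144, h_xx(-1)=36, h_xx(0)=-48; h_yy(-4)=-84, h_yy(-3)=72, h_yy(3)=-504.
Local minima occur where both diagonal entries positive: (-1, -3). Count: 1.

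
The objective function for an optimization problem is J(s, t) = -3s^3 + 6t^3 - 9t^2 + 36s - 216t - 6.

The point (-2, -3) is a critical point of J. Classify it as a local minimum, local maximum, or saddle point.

The mixed partial ∂²J/∂s∂t is 0, so the Hessian at any point is diag(J_ss, J_tt) = diag(-18s, 18(2t - 1)).
At (-2, -3): H = diag(36, -126).
The eigenvalues have opposite signs, so H is indefinite: a saddle point.

saddle point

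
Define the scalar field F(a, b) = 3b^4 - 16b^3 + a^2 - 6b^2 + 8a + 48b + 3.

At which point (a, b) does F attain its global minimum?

(-4, 4)

F(a,b) separates as P(a) + Q(b) + 3, so its minimum is min P + min Q + 3.
P'(a) = 2a + 8 vanishes at a ∈ {-4}; Q'(b) = 12(b - 4)(b - 1)(b + 1) vanishes at b ∈ {-1, 1, 4}.
Local minima of P (where P''>0): P(-4)=-16. Local minima of Q: Q(-1)=-35, Q(4)=-160.
So the global minimum of F is P(-4) + Q(4) + 3 = -16 − 160 + 3 = -173, attained at (-4, 4).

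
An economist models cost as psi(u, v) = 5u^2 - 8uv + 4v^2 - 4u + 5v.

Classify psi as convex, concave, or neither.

psi is quadratic, so its Hessian is the constant matrix H = [[10, -8], [-8, 8]].
det(H) = 16, tr(H) = 18.
det(H) > 0 and tr(H) > 0, so H is positive definite everywhere: convex.

convex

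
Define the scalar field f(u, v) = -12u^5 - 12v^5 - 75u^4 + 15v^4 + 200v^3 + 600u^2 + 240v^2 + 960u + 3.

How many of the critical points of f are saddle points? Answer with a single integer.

f separates as a function of u plus a function of v, so ∇f=0 decouples.
∂f/∂u = -60(u - 2)(u + 1)(u + 2)(u + 4) = 0 at u ∈ {-4, -2, -1, 2}; ∂f/∂v = -60v(v - 4)(v + 1)(v + 2) = 0 at v ∈ {-2, -1, 0, 4}.
The Hessian is diagonal: diag(f_uu, f_vv). Second derivatives: f_uu(-4)=2160, f_uu(-2)=-480, f_uu(-1)=540, f_uu(2)=-4320; f_vv(-2)=720, f_vv(-1)=-300, f_vv(0)=480, f_vv(4)=-7200.
Saddle points occur where the two diagonal entries have opposite signs: (-4, -1), (-4, 4), (-2, -2), (-2, 0), (-1, -1), (-1, 4), (2, -2), (2, 0). Count: 8.

8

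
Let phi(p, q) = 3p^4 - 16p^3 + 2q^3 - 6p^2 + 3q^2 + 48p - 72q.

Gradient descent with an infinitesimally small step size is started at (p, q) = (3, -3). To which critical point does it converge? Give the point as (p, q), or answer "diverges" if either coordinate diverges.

(4, 3)

phi is separable, so gradient descent decouples: p follows -∂phi/∂p, q follows -∂phi/∂q.
∂phi/∂p = 12(p - 4)(p - 1)(p + 1); at p=3 this is -96, so p increases.
∂phi/∂q = 6(q - 3)(q + 4); at q=-3 this is -36, so q increases.
p converges to its nearest critical value 4 (a local min of the p-part); q converges to 3. The iterate converges to (4, 3).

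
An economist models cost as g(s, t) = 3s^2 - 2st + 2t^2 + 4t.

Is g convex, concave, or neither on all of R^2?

g is quadratic, so its Hessian is the constant matrix H = [[6, -2], [-2, 4]].
det(H) = 20, tr(H) = 10.
det(H) > 0 and tr(H) > 0, so H is positive definite everywhere: convex.

convex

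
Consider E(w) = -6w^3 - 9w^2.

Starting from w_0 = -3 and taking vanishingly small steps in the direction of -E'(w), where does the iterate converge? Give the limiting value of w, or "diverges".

-1

E'(w) = -18w(w + 1), so E'(-3) = -108.
Gradient descent moves in the -E' direction, i.e. w is increasing.
The nearest critical point in that direction is w = -1, where E'' = 18 > 0 (a local minimum). The iterate converges there.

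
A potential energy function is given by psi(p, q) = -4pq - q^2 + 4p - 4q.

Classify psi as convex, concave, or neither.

psi is quadratic, so its Hessian is the constant matrix H = [[0, -4], [-4, -2]].
det(H) = -16, tr(H) = -2.
det(H) < 0, so H is indefinite: neither convex nor concave.

neither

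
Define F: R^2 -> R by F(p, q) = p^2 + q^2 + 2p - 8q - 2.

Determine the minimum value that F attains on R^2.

F(p,q) separates as A(p) + B(q) − 2, so its minimum is min A + min B − 2.
A'(p) = 2p + 2 vanishes at p ∈ {-1}; B'(q) = 2q - 8 vanishes at q ∈ {4}.
Local minima of A (where A''>0): A(-1)=-1. Local minima of B: B(4)=-16.
So the global minimum of F is A(-1) + B(4) − 2 = -1 − 16 − 2 = -19, attained at (-1, 4).

-19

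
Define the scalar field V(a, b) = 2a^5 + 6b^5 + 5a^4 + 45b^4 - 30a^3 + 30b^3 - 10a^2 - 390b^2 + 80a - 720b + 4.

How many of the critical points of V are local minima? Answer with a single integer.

V separates as a function of a plus a function of b, so ∇V=0 decouples.
∂V/∂a = 10(a - 2)(a - 1)(a + 1)(a + 4) = 0 at a ∈ {-4, -1, 1, 2}; ∂V/∂b = 30(b - 2)(b + 1)(b + 3)(b + 4) = 0 at b ∈ {-4, -3, -1, 2}.
The Hessian is diagonal: diag(V_aa, V_bb). Second derivatives: V_aa(-4)=-900, V_aa(-1)=180, V_aa(1)=-100, V_aa(2)=180; V_bb(-4)=-540, V_bb(-3)=300, V_bb(-1)=-540, V_bb(2)=2700.
Local minima occur where both diagonal entries positive: (-1, -3), (-1, 2), (2, -3), (2, 2). Count: 4.

4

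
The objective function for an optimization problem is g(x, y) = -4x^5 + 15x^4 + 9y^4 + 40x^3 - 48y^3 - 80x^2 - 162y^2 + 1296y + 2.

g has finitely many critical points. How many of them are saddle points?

g separates as a function of x plus a function of y, so ∇g=0 decouples.
∂g/∂x = -20x(x - 4)(x - 1)(x + 2) = 0 at x ∈ {-2, 0, 1, 4}; ∂g/∂y = 36(y - 4)(y - 3)(y + 3) = 0 at y ∈ {-3, 3, 4}.
The Hessian is diagonal: diag(g_xx, g_yy). Second derivatives: g_xx(-2)=720, g_xx(0)=-160, g_xx(1)=180, g_xx(4)=-1440; g_yy(-3)=1512, g_yy(3)=-216, g_yy(4)=252.
Saddle points occur where the two diagonal entries have opposite signs: (-2, 3), (0, -3), (0, 4), (1, 3), (4, -3), (4, 4). Count: 6.

6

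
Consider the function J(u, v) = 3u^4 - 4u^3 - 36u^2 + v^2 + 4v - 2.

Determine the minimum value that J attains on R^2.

J(u,v) separates as P(u) + Q(v) − 2, so its minimum is min P + min Q − 2.
P'(u) = 12u(u - 3)(u + 2) vanishes at u ∈ {-2, 0, 3}; Q'(v) = 2v + 4 vanishes at v ∈ {-2}.
Local minima of P (where P''>0): P(-2)=-64, P(3)=-189. Local minima of Q: Q(-2)=-4.
So the global minimum of J is P(3) + Q(-2) − 2 = -189 − 4 − 2 = -195, attained at (3, -2).

-195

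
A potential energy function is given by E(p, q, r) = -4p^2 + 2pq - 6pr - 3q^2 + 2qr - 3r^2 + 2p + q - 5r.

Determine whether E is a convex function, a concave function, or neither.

concave

E is quadratic, so its Hessian is the constant matrix H = [[-8, 2, -6], [2, -6, 2], [-6, 2, -6]].
Leading principal minors: -8, 44, -64.
Signs alternate −, +, − ⇒ H ≺ 0 ⇒ concave.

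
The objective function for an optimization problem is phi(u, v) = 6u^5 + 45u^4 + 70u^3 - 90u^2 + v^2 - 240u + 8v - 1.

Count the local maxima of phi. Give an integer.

0

phi separates as a function of u plus a function of v, so ∇phi=0 decouples.
∂phi/∂u = 30(u - 1)(u + 1)(u + 2)(u + 4) = 0 at u ∈ {-4, -2, -1, 1}; ∂phi/∂v = 2(v + 4) = 0 at v ∈ {-4}.
The Hessian is diagonal: diag(phi_uu, phi_vv). Second derivatives: phi_uu(-4)=-900, phi_uu(-2)=180, phi_uu(-1)=-180, phi_uu(1)=900; phi_vv(-4)=2.
Local maxima occur where both diagonal entries negative: none. Count: 0.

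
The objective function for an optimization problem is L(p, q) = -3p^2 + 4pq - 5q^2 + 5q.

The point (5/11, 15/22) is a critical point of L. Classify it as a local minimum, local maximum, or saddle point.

The Hessian of L is constant: H = [[-6, 4], [4, -10]].
det(H) = (-6)·(-10) − 4² = 44.
det(H) > 0 and tr(H) = -16 < 0, so H is negative definite and the point is a local maximum.

local maximum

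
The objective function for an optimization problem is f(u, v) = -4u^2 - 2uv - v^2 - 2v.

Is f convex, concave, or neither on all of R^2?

concave

f is quadratic, so its Hessian is the constant matrix H = [[-8, -2], [-2, -2]].
det(H) = 12, tr(H) = -10.
det(H) > 0 and tr(H) < 0, so H is negative definite everywhere: concave.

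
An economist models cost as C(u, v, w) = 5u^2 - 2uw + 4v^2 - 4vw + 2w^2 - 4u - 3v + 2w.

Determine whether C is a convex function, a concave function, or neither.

convex

C is quadratic, so its Hessian is the constant matrix H = [[10, 0, -2], [0, 8, -4], [-2, -4, 4]].
Leading principal minors: 10, 80, 128.
All positive ⇒ H ≻ 0 ⇒ convex.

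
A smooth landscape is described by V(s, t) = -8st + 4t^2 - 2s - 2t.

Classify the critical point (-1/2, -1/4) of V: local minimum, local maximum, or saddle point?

saddle point

The Hessian of V is constant: H = [[0, -8], [-8, 8]].
det(H) = 0·8 − (-8)² = -64.
Since det(H) < 0, H is indefinite and the critical point is a saddle point.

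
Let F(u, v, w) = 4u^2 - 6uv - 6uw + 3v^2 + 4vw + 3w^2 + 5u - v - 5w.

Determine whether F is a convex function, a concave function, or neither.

convex

F is quadratic, so its Hessian is the constant matrix H = [[8, -6, -6], [-6, 6, 4], [-6, 4, 6]].
Leading principal minors: 8, 12, 16.
All positive ⇒ H ≻ 0 ⇒ convex.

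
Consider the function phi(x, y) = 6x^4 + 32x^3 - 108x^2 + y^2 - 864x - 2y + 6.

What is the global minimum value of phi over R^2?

-2209

phi(x,y) separates as P(x) + Q(y) + 6, so its minimum is min P + min Q + 6.
P'(x) = 24(x - 3)(x + 3)(x + 4) vanishes at x ∈ {-4, -3, 3}; Q'(y) = 2y - 2 vanishes at y ∈ {1}.
Local minima of P (where P''>0): P(-4)=1216, P(3)=-2214. Local minima of Q: Q(1)=-1.
So the global minimum of phi is P(3) + Q(1) + 6 = -2214 − 1 + 6 = -2209, attained at (3, 1).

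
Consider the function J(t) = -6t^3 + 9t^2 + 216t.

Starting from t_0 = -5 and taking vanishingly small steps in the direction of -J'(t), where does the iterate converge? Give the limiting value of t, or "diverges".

-3

J'(t) = -18(t - 4)(t + 3), so J'(-5) = -324.
Gradient descent moves in the -J' direction, i.e. t is increasing.
The nearest critical point in that direction is t = -3, where J'' = 126 > 0 (a local minimum). The iterate converges there.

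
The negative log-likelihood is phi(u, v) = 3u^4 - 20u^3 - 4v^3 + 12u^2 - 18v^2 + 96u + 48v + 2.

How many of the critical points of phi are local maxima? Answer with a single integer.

1

phi separates as a function of u plus a function of v, so ∇phi=0 decouples.
∂phi/∂u = 12(u - 4)(u - 2)(u + 1) = 0 at u ∈ {-1, 2, 4}; ∂phi/∂v = -12(v - 1)(v + 4) = 0 at v ∈ {-4, 1}.
The Hessian is diagonal: diag(phi_uu, phi_vv). Second derivatives: phi_uu(-1)=180, phi_uu(2)=-72, phi_uu(4)=120; phi_vv(-4)=60, phi_vv(1)=-60.
Local maxima occur where both diagonal entries negative: (2, 1). Count: 1.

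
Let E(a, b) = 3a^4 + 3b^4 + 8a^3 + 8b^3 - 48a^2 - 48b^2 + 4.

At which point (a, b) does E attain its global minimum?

(-4, -4)

E(a,b) separates as P(a) + Q(b) + 4, so its minimum is min P + min Q + 4.
P'(a) = 12a(a - 2)(a + 4) vanishes at a ∈ {-4, 0, 2}; Q'(b) = 12b(b - 2)(b + 4) vanishes at b ∈ {-4, 0, 2}.
Local minima of P (where P''>0): P(-4)=-512, P(2)=-80. Local minima of Q: Q(-4)=-512, Q(2)=-80.
So the global minimum of E is P(-4) + Q(-4) + 4 = -512 − 512 + 4 = -1020, attained at (-4, -4).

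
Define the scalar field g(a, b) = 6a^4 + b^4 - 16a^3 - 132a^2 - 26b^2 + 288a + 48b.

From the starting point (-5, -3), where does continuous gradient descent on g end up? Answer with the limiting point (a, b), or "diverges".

(-3, -4)

g is separable, so gradient descent decouples: a follows -∂g/∂a, b follows -∂g/∂b.
∂g/∂a = 24(a - 4)(a - 1)(a + 3); at a=-5 this is -2592, so a increases.
∂g/∂b = 4(b - 3)(b - 1)(b + 4); at b=-3 this is 96, so b decreases.
a converges to its nearest critical value -3 (a local min of the a-part); b converges to -4. The iterate converges to (-3, -4).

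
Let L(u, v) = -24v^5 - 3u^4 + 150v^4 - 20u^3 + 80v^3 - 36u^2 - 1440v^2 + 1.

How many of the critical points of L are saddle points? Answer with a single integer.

L separates as a function of u plus a function of v, so ∇L=0 decouples.
∂L/∂u = -12u(u + 2)(u + 3) = 0 at u ∈ {-3, -2, 0}; ∂L/∂v = -120v(v - 4)(v - 3)(v + 2) = 0 at v ∈ {-2, 0, 3, 4}.
The Hessian is diagonal: diag(L_uu, L_vv). Second derivatives: L_uu(-3)=-36, L_uu(-2)=24, L_uu(0)=-72; L_vv(-2)=7200, L_vv(0)=-2880, L_vv(3)=1800, L_vv(4)=-2880.
Saddle points occur where the two diagonal entries have opposite signs: (-3, -2), (-3, 3), (-2, 0), (-2, 4), (0, -2), (0, 3). Count: 6.

6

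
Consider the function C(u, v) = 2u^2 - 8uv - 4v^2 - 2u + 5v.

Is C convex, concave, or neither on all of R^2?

neither

C is quadratic, so its Hessian is the constant matrix H = [[4, -8], [-8, -8]].
det(H) = -96, tr(H) = -4.
det(H) < 0, so H is indefinite: neither convex nor concave.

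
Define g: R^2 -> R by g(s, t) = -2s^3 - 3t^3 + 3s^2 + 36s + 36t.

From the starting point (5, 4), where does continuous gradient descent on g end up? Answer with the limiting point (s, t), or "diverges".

g is separable, so gradient descent decouples: s follows -∂g/∂s, t follows -∂g/∂t.
∂g/∂s = -6(s - 3)(s + 2); at s=5 this is -84, so s increases.
∂g/∂t = -9(t - 2)(t + 2); at t=4 this is -108, so t increases.
The s-coordinate has no critical point in that direction and runs off to infinity.

diverges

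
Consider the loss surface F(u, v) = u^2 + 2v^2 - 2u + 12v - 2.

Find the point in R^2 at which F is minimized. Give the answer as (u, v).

(1, -3)

F(u,v) separates as P(u) + Q(v) − 2, so its minimum is min P + min Q − 2.
P'(u) = 2u - 2 vanishes at u ∈ {1}; Q'(v) = 4v + 12 vanishes at v ∈ {-3}.
Local minima of P (where P''>0): P(1)=-1. Local minima of Q: Q(-3)=-18.
So the global minimum of F is P(1) + Q(-3) − 2 = -1 − 18 − 2 = -21, attained at (1, -3).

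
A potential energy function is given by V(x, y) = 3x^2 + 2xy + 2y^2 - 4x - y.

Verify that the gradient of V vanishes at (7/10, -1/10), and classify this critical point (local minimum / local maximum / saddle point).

local minimum

∇V = (6x + 2y - 4, 2x + 4y - 1); substituting (7/10, -1/10) gives ∇V = (0, 0), so (7/10, -1/10) is indeed a critical point.
The Hessian of V is constant: H = [[6, 2], [2, 4]].
det(H) = 6·4 − 2² = 20.
det(H) > 0 and tr(H) = 10 > 0, so H is positive definite and the point is a local minimum.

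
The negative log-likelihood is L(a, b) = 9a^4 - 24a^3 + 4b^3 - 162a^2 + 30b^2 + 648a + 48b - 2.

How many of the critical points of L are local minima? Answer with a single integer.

L separates as a function of a plus a function of b, so ∇L=0 decouples.
∂L/∂a = 36(a - 3)(a - 2)(a + 3) = 0 at a ∈ {-3, 2, 3}; ∂L/∂b = 12(b + 1)(b + 4) = 0 at b ∈ {-4, -1}.
The Hessian is diagonal: diag(L_aa, L_bb). Second derivatives: L_aa(-3)=1080, L_aa(2)=-180, L_aa(3)=216; L_bb(-4)=-36, L_bb(-1)=36.
Local minima occur where both diagonal entries positive: (-3, -1), (3, -1). Count: 2.

2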